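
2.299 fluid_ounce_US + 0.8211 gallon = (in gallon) 0.8391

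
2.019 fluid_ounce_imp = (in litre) 0.05737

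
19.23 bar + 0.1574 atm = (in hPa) 1.939e+04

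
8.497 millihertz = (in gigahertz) 8.497e-12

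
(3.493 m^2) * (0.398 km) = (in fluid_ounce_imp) 4.893e+07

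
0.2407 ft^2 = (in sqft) 0.2407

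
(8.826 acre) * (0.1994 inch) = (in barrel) 1138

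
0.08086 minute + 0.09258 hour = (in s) 338.1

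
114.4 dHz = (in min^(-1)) 686.4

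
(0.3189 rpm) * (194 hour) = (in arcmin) 8.018e+07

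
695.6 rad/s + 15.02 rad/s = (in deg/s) 4.072e+04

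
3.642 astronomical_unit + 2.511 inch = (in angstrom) 5.448e+21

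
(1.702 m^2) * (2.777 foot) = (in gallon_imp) 316.9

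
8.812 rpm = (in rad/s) 0.9228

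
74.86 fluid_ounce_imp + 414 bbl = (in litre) 6.582e+04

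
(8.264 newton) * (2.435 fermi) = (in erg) 2.012e-07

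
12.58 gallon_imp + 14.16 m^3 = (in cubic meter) 14.22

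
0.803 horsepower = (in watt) 598.8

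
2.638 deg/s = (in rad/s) 0.04604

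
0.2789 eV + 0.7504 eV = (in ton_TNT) 3.941e-29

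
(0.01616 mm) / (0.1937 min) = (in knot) 2.703e-06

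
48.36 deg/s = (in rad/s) 0.844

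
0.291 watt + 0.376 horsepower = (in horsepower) 0.3764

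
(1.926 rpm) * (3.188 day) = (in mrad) 5.555e+07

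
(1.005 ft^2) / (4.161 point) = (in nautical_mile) 0.03434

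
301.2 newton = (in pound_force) 67.71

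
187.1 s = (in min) 3.118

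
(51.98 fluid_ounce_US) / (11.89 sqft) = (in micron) 1392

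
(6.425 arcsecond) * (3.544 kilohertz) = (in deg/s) 6.325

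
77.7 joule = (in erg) 7.77e+08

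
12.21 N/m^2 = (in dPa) 122.1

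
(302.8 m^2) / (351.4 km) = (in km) 8.617e-07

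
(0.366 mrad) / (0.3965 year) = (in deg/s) 1.677e-09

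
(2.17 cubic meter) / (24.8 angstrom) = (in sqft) 9.418e+09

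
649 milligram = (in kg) 0.000649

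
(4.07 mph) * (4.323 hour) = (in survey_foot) 9.29e+04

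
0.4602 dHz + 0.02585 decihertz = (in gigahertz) 4.861e-11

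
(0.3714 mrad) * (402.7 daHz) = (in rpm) 14.28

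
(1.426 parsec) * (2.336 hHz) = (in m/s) 1.028e+19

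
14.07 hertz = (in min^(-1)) 844.2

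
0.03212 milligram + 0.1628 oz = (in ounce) 0.1628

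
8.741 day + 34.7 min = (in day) 8.765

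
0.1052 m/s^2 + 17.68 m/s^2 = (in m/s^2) 17.79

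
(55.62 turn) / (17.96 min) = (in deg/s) 18.58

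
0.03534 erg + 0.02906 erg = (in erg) 0.0644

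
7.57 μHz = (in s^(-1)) 7.57e-06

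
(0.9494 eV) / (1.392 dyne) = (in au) 7.305e-26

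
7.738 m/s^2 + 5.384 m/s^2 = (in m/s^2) 13.12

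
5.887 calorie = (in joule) 24.63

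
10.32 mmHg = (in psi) 0.1996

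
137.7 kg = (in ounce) 4857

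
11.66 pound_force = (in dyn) 5.187e+06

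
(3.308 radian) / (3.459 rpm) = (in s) 9.132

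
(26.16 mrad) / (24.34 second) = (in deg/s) 0.06158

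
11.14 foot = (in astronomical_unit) 2.27e-11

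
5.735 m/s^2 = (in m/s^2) 5.735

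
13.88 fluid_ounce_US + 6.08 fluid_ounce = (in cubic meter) 0.0005903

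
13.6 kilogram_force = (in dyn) 1.334e+07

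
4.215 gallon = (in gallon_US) 4.215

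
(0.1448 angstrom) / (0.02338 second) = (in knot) 1.204e-09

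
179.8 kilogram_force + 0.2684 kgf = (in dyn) 1.766e+08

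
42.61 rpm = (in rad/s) 4.462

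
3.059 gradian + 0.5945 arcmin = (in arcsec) 9947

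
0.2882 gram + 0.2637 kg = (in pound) 0.582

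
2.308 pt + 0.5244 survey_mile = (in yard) 922.9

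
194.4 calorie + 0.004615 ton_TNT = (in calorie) 4.615e+06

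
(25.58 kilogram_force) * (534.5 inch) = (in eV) 2.126e+22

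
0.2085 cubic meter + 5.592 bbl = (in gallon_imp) 241.4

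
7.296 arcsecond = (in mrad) 0.03537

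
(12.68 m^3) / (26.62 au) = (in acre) 7.868e-16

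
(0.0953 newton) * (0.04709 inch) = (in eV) 7.115e+14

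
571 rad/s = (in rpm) 5453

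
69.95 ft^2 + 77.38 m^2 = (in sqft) 902.9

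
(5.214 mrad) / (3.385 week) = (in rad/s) 2.547e-09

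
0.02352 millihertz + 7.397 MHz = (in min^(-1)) 4.438e+08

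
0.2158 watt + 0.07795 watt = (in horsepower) 0.0003939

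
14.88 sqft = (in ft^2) 14.88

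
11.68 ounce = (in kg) 0.3311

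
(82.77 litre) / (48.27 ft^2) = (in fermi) 1.846e+13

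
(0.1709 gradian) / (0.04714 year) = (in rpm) 1.724e-08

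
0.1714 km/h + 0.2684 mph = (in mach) 0.0004922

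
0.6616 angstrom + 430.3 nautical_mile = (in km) 796.9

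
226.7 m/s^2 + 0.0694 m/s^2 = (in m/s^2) 226.8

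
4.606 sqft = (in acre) 0.0001057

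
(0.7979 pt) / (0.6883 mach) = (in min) 2.002e-08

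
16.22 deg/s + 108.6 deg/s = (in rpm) 20.8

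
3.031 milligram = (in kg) 3.031e-06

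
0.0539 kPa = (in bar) 0.000539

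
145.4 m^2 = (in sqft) 1565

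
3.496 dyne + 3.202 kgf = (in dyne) 3.14e+06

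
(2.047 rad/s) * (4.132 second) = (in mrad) 8458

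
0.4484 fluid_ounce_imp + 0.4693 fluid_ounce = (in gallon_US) 0.007032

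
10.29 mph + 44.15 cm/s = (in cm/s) 504.2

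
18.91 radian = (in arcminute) 6.501e+04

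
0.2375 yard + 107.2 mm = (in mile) 0.0002016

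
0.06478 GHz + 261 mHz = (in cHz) 6.478e+09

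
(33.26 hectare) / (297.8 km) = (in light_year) 1.181e-16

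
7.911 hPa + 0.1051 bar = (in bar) 0.113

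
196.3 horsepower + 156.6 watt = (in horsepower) 196.5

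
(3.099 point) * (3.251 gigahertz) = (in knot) 6.909e+06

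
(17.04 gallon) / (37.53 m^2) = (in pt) 4.872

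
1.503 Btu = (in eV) 9.897e+21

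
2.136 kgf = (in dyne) 2.095e+06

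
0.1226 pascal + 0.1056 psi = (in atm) 0.007187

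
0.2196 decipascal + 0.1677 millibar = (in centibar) 0.01679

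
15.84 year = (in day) 5782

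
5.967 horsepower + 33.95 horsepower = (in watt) 2.977e+04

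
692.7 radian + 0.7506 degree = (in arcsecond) 1.429e+08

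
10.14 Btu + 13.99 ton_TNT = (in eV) 3.653e+29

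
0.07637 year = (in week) 3.982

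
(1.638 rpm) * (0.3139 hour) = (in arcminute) 6.664e+05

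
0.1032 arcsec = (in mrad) 0.0005003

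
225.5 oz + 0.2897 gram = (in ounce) 225.5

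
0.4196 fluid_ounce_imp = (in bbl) 7.499e-05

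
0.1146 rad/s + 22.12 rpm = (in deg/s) 139.3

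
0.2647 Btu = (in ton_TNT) 6.675e-08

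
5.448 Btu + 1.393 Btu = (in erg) 7.218e+10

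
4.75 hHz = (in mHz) 4.75e+05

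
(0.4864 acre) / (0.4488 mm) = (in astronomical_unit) 2.932e-05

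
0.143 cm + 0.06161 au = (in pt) 2.613e+13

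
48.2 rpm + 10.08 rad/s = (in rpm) 144.5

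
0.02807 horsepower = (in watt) 20.93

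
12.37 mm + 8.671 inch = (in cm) 23.26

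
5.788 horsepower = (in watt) 4316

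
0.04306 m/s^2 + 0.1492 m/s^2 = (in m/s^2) 0.1923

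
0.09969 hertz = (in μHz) 9.969e+04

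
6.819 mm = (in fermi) 6.819e+12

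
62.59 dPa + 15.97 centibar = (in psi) 2.317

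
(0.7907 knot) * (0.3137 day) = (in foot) 3.617e+04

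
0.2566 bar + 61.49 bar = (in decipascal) 6.175e+07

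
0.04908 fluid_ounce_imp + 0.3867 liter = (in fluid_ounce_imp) 13.66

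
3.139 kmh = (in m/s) 0.8719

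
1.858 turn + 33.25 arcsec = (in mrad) 1.167e+04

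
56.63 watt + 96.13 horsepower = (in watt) 7.174e+04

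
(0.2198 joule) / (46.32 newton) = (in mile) 2.949e-06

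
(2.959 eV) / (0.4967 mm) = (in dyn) 9.545e-11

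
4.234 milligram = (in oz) 0.0001493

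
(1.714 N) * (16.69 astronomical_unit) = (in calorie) 1.023e+12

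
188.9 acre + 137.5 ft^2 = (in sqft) 8.229e+06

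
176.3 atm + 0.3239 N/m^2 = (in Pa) 1.786e+07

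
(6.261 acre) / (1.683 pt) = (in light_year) 4.511e-09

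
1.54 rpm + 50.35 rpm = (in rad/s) 5.434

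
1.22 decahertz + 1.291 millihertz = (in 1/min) 732.1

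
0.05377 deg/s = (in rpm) 0.008962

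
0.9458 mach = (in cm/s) 3.22e+04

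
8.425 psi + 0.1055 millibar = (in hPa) 581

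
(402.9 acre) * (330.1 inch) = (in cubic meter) 1.367e+07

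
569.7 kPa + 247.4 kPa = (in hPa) 8171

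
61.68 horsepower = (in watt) 4.599e+04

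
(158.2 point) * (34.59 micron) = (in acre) 4.77e-10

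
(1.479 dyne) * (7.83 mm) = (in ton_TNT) 2.768e-17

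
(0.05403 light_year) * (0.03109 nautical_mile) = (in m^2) 2.943e+16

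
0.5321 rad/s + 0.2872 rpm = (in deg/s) 32.21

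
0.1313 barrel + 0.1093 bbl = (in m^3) 0.03825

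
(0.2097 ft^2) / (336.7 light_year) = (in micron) 6.116e-15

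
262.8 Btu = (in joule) 2.773e+05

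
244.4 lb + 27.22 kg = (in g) 1.381e+05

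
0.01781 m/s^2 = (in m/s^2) 0.01781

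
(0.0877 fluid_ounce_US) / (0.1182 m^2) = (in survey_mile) 1.363e-08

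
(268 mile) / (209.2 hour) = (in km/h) 2.062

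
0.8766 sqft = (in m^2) 0.08144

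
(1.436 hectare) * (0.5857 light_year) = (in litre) 7.957e+22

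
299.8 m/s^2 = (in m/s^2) 299.8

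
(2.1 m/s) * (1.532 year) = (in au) 0.0006782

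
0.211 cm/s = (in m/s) 0.00211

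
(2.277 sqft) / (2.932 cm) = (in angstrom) 7.215e+10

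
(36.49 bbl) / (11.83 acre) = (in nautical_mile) 6.543e-08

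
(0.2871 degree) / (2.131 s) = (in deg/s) 0.1347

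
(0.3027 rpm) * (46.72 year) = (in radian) 4.67e+07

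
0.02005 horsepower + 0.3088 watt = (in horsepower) 0.02046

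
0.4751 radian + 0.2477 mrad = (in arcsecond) 9.805e+04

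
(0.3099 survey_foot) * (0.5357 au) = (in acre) 1.871e+06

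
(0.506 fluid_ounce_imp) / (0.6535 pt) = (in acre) 1.541e-05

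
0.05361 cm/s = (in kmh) 0.00193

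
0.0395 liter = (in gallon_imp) 0.008689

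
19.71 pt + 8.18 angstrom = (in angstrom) 6.953e+07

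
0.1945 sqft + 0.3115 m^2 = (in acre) 8.144e-05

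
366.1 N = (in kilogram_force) 37.33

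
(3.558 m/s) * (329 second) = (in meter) 1171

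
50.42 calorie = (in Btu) 0.1999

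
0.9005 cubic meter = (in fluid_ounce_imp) 3.169e+04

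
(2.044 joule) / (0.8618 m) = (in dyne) 2.372e+05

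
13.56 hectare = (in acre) 33.51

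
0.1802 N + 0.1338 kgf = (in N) 1.492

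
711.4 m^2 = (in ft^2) 7657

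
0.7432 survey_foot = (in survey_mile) 0.0001408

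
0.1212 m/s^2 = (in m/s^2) 0.1212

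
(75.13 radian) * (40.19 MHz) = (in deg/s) 1.73e+11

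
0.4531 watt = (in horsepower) 0.0006076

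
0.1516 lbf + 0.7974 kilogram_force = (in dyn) 8.494e+05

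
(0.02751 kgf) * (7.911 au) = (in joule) 3.193e+11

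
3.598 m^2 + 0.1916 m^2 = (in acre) 0.0009364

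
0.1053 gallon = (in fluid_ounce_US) 13.48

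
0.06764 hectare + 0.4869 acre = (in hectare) 0.2647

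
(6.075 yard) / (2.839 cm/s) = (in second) 195.7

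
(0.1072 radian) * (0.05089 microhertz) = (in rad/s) 5.455e-09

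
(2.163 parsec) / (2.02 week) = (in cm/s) 5.463e+12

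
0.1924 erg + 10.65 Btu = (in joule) 1.124e+04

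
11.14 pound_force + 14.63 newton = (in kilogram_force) 6.545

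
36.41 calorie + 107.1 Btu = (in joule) 1.131e+05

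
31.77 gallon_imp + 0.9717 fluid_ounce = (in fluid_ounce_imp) 5084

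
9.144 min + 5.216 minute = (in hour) 0.2393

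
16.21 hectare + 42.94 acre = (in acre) 83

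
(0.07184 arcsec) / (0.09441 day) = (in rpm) 4.077e-10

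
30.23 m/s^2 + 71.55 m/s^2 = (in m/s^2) 101.8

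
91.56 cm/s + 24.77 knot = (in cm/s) 1366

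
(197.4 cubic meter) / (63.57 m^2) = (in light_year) 3.282e-16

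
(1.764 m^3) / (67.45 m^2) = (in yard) 0.0286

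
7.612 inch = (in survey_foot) 0.6343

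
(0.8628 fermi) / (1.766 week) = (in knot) 1.57e-21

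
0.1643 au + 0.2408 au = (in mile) 3.766e+07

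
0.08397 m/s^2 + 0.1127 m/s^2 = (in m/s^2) 0.1967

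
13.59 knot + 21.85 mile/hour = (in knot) 32.58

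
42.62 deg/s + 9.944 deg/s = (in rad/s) 0.9174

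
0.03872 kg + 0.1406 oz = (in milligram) 4.271e+04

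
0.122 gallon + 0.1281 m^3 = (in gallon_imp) 28.28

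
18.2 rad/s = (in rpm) 173.8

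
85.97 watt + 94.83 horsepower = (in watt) 7.08e+04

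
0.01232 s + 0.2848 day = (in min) 410.1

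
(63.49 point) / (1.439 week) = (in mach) 7.558e-11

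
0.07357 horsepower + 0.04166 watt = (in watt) 54.9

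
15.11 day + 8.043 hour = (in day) 15.45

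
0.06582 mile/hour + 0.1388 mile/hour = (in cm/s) 9.147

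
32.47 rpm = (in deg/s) 194.8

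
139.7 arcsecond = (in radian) 0.0006773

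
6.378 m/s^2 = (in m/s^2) 6.378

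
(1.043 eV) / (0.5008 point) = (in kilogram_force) 9.645e-17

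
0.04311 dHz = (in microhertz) 4311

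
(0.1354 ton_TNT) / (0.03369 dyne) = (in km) 1.682e+12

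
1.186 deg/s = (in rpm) 0.1977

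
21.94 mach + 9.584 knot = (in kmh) 2.691e+04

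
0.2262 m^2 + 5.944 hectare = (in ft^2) 6.398e+05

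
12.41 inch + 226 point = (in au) 2.64e-12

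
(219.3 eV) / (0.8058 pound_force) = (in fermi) 0.009802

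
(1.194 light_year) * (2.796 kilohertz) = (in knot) 6.139e+19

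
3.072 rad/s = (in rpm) 29.34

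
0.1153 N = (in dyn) 1.153e+04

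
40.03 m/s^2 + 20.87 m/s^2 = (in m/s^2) 60.9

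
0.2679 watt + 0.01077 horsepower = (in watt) 8.299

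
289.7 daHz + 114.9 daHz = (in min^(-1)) 2.428e+05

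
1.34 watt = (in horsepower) 0.001797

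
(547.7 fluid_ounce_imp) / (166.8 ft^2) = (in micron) 1004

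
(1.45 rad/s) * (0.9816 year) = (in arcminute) 1.543e+11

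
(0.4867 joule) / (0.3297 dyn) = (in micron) 1.476e+11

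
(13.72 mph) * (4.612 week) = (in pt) 4.85e+10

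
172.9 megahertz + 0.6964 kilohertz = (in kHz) 1.729e+05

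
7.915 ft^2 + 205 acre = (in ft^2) 8.93e+06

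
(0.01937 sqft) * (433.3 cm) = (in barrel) 0.04904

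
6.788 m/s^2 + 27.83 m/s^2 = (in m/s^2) 34.62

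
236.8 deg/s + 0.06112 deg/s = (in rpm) 39.48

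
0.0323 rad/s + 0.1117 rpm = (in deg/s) 2.521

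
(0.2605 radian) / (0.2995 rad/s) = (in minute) 0.0145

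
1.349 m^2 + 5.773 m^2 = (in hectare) 0.0007122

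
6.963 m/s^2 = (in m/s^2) 6.963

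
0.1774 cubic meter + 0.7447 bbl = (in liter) 295.8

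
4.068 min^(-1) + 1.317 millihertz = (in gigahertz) 6.912e-11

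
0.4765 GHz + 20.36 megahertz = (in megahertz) 496.9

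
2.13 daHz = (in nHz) 2.13e+10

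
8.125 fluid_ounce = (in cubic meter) 0.0002403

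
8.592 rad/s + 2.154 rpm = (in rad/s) 8.818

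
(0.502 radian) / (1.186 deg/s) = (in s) 24.25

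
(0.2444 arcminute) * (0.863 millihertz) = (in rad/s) 6.135e-08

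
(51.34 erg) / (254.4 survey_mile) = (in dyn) 1.254e-06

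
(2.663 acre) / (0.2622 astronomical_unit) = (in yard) 3.005e-07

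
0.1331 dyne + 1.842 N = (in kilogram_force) 0.1878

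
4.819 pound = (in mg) 2.186e+06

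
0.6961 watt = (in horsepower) 0.0009335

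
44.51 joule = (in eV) 2.778e+20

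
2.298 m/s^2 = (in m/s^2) 2.298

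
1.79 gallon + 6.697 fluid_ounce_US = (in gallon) 1.842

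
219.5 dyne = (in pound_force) 0.0004935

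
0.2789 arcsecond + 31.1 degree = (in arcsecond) 1.12e+05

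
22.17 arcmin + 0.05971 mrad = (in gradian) 0.4144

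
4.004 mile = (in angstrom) 6.444e+13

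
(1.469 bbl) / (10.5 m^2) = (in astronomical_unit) 1.487e-13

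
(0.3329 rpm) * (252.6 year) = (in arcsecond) 5.728e+13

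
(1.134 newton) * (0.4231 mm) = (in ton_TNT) 1.147e-13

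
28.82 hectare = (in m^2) 2.882e+05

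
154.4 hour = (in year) 0.01763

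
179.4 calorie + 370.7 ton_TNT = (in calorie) 3.707e+11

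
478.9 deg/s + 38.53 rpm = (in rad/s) 12.39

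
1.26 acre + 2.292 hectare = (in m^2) 2.802e+04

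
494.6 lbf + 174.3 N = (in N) 2374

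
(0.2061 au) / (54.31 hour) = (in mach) 463.1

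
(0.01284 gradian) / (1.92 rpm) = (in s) 0.001003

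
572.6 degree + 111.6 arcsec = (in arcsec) 2.061e+06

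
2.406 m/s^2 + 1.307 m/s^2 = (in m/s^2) 3.713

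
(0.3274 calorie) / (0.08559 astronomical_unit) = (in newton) 1.07e-10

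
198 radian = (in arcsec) 4.084e+07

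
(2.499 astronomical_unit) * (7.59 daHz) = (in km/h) 1.021e+14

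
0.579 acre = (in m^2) 2343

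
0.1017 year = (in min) 5.345e+04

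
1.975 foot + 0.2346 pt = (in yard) 0.6584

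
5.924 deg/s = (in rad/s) 0.1034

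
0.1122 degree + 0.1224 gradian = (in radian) 0.003881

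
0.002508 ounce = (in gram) 0.0711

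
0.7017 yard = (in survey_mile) 0.0003987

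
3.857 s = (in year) 1.223e-07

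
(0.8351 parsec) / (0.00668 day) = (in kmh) 1.607e+14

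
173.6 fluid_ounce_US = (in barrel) 0.03229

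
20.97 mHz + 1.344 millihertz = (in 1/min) 1.339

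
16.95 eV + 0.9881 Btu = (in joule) 1043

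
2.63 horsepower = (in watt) 1961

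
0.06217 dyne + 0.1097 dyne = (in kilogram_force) 1.753e-07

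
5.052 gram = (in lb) 0.01114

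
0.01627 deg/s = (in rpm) 0.002712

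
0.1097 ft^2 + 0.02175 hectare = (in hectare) 0.02175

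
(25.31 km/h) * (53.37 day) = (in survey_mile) 2.014e+04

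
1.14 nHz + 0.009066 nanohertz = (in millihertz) 1.149e-06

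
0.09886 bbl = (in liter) 15.72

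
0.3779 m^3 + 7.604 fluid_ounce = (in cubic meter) 0.3781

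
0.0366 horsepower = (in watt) 27.29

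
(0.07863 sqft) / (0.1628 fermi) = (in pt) 1.272e+17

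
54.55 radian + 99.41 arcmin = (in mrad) 5.458e+04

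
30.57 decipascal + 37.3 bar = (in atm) 36.81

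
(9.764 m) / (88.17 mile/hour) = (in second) 0.2477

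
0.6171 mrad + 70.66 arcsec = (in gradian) 0.06109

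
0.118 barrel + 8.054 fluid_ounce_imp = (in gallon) 5.016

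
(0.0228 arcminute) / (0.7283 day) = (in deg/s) 6.039e-09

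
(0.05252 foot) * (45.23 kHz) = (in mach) 2.126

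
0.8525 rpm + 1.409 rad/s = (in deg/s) 85.84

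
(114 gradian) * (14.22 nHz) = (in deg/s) 1.459e-06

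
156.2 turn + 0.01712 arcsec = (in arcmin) 3.374e+06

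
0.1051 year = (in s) 3.314e+06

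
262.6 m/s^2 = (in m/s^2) 262.6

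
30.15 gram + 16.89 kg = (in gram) 1.692e+04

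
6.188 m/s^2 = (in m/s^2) 6.188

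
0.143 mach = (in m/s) 48.69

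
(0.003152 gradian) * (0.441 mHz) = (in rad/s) 2.183e-08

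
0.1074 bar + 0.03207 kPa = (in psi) 1.562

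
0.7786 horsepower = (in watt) 580.6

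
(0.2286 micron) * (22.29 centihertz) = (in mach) 1.496e-10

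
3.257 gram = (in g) 3.257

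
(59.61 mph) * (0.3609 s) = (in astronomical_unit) 6.429e-11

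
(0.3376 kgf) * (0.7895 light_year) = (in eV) 1.543e+35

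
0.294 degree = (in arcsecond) 1058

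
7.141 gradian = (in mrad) 112.2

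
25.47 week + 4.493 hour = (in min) 2.57e+05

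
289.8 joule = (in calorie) 69.26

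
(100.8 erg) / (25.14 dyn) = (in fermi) 4.01e+13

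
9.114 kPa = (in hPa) 91.14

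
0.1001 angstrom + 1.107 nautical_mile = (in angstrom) 2.05e+13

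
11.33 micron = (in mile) 7.04e-09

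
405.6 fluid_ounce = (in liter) 12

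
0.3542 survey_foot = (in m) 0.108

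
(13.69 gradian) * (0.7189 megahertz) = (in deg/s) 8.858e+06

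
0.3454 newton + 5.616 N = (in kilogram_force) 0.6079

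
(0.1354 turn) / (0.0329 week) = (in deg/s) 0.00245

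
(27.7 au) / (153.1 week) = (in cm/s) 4.475e+06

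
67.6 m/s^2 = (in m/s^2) 67.6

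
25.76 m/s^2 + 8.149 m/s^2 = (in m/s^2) 33.91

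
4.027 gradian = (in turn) 0.01007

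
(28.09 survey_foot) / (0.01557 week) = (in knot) 0.001767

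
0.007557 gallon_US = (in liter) 0.02861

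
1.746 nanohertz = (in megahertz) 1.746e-15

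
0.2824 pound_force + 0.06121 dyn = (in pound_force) 0.2824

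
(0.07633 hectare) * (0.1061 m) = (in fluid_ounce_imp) 2.85e+06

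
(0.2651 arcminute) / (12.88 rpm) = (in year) 1.813e-12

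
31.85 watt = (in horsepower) 0.04271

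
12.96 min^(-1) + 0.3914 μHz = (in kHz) 0.000216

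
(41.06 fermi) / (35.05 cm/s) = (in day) 1.356e-18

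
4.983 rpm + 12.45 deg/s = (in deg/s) 42.35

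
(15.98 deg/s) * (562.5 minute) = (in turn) 1498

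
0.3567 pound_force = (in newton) 1.587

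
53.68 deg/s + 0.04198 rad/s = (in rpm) 9.348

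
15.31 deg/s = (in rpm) 2.552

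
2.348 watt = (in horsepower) 0.003149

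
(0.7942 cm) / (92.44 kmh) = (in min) 5.155e-06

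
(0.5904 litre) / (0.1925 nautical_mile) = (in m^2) 1.656e-06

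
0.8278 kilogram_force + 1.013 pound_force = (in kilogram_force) 1.287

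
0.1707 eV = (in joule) 2.735e-20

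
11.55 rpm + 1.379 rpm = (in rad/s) 1.354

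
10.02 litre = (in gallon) 2.647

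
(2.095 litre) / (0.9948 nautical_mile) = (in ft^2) 1.224e-05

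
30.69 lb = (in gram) 1.392e+04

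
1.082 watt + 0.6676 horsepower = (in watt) 498.9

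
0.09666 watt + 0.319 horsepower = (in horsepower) 0.3191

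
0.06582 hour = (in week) 0.0003918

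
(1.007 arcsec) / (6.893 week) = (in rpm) 1.118e-11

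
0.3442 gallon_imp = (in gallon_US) 0.4134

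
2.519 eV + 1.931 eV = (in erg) 7.13e-12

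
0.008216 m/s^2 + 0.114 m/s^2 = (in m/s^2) 0.1222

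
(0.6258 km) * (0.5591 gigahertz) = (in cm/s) 3.499e+13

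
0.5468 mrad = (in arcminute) 1.88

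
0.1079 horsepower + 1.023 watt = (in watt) 81.48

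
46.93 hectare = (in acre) 116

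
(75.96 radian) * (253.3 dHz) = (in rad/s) 1924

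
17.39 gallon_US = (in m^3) 0.06583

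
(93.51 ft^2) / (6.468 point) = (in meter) 3807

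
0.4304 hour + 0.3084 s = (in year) 4.914e-05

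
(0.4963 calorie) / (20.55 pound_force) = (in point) 64.39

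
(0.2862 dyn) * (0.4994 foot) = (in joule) 4.356e-07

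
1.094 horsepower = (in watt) 815.8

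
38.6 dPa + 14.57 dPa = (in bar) 5.317e-05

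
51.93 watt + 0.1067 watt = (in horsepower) 0.06978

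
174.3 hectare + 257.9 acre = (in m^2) 2.787e+06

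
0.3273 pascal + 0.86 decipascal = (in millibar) 0.004133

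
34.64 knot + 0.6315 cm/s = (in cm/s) 1783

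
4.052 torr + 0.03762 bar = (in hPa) 43.02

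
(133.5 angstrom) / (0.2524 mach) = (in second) 1.553e-10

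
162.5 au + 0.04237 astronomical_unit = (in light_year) 0.00257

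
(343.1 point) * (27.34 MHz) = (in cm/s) 3.309e+08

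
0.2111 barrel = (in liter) 33.56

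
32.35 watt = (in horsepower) 0.04338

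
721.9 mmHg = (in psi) 13.96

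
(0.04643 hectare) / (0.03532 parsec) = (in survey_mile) 2.647e-16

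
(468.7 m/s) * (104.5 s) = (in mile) 30.43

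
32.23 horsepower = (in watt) 2.403e+04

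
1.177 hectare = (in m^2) 1.177e+04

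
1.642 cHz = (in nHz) 1.642e+07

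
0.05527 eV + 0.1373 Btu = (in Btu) 0.1373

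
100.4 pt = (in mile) 2.201e-05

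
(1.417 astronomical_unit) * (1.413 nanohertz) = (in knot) 582.2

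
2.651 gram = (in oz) 0.09351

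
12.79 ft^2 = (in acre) 0.0002936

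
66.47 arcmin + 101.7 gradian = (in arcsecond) 3.335e+05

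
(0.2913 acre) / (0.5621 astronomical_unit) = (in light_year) 1.482e-24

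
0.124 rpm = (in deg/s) 0.744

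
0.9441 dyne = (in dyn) 0.9441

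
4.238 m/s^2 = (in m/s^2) 4.238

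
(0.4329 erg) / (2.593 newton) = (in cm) 1.669e-06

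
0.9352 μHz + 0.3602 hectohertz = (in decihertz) 360.2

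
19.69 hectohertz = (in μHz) 1.969e+09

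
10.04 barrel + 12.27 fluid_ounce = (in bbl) 10.04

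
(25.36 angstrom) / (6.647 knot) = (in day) 8.584e-15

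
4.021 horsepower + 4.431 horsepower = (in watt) 6303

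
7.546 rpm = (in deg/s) 45.28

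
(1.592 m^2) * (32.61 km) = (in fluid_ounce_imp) 1.827e+09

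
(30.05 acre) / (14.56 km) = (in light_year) 8.828e-16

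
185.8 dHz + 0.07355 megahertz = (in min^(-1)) 4.414e+06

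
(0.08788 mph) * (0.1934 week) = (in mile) 2.855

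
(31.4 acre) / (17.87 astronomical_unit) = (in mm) 4.753e-05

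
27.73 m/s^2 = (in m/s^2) 27.73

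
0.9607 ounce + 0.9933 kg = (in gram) 1021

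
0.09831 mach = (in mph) 74.88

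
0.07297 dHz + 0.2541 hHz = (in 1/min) 1525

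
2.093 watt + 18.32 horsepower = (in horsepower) 18.32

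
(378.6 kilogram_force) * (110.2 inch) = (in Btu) 9.85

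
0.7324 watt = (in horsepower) 0.0009822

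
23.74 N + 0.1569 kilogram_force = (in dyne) 2.528e+06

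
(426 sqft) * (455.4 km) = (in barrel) 1.134e+08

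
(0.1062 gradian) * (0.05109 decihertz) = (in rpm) 8.139e-05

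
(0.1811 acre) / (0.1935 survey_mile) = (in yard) 2.574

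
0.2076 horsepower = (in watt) 154.8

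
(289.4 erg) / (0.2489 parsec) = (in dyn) 3.768e-16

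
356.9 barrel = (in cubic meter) 56.74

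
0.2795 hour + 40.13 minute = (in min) 56.9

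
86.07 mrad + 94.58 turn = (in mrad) 5.943e+05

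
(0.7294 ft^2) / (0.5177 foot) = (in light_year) 4.539e-17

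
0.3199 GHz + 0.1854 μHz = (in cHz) 3.199e+10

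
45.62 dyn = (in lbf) 0.0001026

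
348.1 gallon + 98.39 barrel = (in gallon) 4480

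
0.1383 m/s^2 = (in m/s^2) 0.1383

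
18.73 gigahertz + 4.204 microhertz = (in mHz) 1.873e+13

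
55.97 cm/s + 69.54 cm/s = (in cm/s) 125.5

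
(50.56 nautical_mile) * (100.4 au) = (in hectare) 1.406e+14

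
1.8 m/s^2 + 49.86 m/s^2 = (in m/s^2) 51.66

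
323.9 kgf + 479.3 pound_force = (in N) 5308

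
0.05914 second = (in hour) 1.643e-05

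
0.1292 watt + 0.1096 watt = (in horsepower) 0.0003202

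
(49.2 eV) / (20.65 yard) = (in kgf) 4.257e-20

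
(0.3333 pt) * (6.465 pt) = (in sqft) 2.887e-06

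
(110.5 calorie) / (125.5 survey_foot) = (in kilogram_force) 1.232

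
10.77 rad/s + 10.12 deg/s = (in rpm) 104.5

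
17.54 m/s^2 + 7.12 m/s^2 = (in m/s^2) 24.66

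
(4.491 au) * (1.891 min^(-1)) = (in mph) 4.737e+10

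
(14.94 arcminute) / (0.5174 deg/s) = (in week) 7.957e-07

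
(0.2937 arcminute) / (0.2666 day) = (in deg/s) 2.125e-07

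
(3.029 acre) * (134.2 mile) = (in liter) 2.647e+12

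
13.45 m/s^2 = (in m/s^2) 13.45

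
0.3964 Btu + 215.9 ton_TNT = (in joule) 9.033e+11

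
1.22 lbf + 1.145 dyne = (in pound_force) 1.22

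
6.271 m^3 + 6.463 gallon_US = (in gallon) 1663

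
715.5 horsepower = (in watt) 5.335e+05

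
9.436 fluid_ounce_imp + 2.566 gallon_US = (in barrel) 0.06278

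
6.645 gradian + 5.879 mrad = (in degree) 6.317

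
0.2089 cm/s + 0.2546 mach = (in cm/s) 8669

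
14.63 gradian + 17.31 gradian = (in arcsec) 1.035e+05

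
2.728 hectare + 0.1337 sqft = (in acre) 6.741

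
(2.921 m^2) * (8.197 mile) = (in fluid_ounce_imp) 1.356e+09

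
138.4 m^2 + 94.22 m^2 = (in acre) 0.05748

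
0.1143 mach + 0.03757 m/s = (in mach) 0.1144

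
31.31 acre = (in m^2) 1.267e+05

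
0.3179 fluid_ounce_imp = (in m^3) 9.033e-06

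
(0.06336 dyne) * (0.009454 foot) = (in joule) 1.826e-09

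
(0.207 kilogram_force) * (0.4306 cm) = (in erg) 8.741e+04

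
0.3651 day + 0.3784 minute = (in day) 0.3654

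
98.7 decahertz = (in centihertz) 9.87e+04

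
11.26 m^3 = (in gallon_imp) 2477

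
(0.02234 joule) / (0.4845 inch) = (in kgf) 0.1851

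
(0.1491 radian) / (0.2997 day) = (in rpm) 5.499e-05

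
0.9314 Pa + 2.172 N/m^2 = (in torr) 0.02328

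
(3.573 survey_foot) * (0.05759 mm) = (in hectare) 6.272e-09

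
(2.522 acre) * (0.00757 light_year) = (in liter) 7.309e+20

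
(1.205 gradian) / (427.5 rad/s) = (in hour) 1.23e-08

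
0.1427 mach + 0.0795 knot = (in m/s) 48.63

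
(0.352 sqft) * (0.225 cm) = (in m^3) 7.358e-05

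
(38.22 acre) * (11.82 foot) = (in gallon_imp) 1.226e+08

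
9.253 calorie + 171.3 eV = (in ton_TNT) 9.253e-09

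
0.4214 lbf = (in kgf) 0.1911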